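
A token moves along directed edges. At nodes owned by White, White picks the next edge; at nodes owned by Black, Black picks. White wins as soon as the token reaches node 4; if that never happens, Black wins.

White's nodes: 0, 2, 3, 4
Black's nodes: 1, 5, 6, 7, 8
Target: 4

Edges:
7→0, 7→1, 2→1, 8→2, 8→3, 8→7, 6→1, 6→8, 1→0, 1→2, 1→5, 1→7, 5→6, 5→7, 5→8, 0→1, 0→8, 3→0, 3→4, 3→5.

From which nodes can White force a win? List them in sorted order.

A0 = {4}
A1: add {3} — 3 (White) has 3→4.
A2 = A1; e.g. 0 (White) has no edge into A1. Fixed point.
White's winning region = {3, 4}.

3, 4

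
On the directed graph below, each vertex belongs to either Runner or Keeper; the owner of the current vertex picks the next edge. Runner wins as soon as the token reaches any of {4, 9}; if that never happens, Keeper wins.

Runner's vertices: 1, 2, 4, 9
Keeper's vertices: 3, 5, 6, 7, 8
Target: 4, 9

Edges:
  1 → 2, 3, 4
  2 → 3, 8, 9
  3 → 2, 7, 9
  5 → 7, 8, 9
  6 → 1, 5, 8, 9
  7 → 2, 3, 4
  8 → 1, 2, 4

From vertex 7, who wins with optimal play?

Keeper

A0 = {4, 9}
A1: add {1, 2} — 1 (Runner) has 1→4; 2 (Runner) has 2→9.
A2: add {8} — 8 (Keeper): all of {1, 2, 4} already in.
A3 = A2; e.g. 3 (Keeper) can still go to 7. Fixed point.
7 never enters the attractor, so Keeper can avoid the target forever.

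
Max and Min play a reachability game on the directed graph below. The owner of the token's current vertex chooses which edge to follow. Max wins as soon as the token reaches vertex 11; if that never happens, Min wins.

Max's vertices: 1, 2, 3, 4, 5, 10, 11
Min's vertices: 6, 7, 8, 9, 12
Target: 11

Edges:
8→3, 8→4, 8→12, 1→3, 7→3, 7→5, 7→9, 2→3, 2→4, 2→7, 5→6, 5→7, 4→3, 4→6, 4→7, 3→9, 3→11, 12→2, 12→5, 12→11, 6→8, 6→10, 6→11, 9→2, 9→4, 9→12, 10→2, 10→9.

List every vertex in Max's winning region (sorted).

1, 2, 3, 4, 10, 11

A0 = {11}
A1: add {3} — 3 (Max) has 3→11.
A2: add {1, 2, 4} — 1 (Max) has 1→3; 2 (Max) has 2→3; 4 (Max) has 4→3.
A3: add {10} — 10 (Max) has 10→2.
A4 = A3; e.g. 5 (Max) has no edge into A3. Fixed point.
Max's winning region = {1, 2, 3, 4, 10, 11}.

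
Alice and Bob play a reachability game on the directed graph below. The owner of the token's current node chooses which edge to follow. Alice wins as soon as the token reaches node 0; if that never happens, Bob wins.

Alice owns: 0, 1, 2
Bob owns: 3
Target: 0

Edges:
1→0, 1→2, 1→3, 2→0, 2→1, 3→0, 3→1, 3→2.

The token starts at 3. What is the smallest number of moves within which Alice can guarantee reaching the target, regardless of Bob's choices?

A0 = {0}
A1: add {1, 2} — 1 (Alice) has 1→0; 2 (Alice) has 2→0.
A2: add {3} — 3 (Bob): all of {0, 1, 2} already in.
A2 = all vertices. Fixed point.
3 enters the attractor at level 2, so Alice can force the target in 2 moves from there.

2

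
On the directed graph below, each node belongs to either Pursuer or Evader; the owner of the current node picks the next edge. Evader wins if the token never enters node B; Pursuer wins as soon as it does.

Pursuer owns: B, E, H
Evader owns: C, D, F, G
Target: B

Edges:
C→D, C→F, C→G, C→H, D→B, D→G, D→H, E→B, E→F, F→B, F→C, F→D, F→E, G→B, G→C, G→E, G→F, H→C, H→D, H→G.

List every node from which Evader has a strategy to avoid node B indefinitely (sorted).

A0 = {B}
A1: add {E} — E (Pursuer) has E→B.
A2 = A1; e.g. C (Evader) can still go to D. Fixed point.
Pursuer's attractor = {B, E}; Evader avoids the target exactly from the complement.

C, D, F, G, H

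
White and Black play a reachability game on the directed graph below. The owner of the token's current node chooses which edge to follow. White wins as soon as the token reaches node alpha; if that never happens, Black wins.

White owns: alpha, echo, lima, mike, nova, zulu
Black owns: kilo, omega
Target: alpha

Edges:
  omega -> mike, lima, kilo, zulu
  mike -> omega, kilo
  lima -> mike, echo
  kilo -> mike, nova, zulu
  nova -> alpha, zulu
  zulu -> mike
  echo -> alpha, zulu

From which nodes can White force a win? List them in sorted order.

alpha, echo, lima, nova

A0 = {alpha}
A1: add {echo, nova} — nova (White) has nova→alpha; echo (White) has echo→alpha.
A2: add {lima} — lima (White) has lima→echo.
A3 = A2; e.g. omega (Black) can still go to mike. Fixed point.
White's winning region = {alpha, echo, lima, nova}.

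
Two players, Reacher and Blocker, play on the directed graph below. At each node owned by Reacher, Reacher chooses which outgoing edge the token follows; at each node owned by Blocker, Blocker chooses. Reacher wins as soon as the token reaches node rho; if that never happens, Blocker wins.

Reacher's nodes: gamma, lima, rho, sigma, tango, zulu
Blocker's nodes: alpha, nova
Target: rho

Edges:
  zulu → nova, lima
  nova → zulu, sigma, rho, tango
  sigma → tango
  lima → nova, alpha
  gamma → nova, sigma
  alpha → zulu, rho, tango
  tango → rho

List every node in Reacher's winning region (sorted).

gamma, rho, sigma, tango

A0 = {rho}
A1: add {tango} — tango (Reacher) has tango→rho.
A2: add {sigma} — sigma (Reacher) has sigma→tango.
A3: add {gamma} — gamma (Reacher) has gamma→sigma.
A4 = A3; e.g. zulu (Reacher) has no edge into A3. Fixed point.
Reacher's winning region = {gamma, rho, sigma, tango}.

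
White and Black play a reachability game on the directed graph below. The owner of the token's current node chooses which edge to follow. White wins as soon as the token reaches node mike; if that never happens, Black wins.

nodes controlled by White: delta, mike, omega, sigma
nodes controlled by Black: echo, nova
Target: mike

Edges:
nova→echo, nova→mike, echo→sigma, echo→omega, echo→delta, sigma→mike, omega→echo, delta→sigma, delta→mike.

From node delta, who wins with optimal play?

A0 = {mike}
A1: add {delta, sigma} — sigma (White) has sigma→mike; delta (White) has delta→mike.
A2 = A1; e.g. nova (Black) can still go to echo. Fixed point.
delta ∈ A1, so White can force the target.

White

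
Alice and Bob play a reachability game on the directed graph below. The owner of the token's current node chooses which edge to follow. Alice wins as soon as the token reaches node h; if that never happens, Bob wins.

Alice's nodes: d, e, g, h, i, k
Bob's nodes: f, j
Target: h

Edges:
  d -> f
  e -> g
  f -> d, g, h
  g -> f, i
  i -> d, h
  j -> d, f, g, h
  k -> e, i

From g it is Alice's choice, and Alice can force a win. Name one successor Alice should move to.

A0 = {h}
A1: add {i} — i (Alice) has i→h.
A2: add {g, k} — g (Alice) has g→i; k (Alice) has k→i.
A3: add {e} — e (Alice) has e→g.
A4 = A3; e.g. d (Alice) has no edge into A3. Fixed point.
From g, successor i is in the attractor (rank 1); the other successor f is not.

i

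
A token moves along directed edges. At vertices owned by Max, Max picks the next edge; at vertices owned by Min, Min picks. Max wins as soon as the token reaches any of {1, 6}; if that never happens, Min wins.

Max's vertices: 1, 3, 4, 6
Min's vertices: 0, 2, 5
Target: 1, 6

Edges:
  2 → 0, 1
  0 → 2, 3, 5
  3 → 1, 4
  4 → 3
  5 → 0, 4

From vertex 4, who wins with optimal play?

Max

A0 = {1, 6}
A1: add {3} — 3 (Max) has 3→1.
A2: add {4} — 4 (Max) has 4→3.
A3 = A2; e.g. 0 (Min) can still go to 2. Fixed point.
4 ∈ A2, so Max can force the target.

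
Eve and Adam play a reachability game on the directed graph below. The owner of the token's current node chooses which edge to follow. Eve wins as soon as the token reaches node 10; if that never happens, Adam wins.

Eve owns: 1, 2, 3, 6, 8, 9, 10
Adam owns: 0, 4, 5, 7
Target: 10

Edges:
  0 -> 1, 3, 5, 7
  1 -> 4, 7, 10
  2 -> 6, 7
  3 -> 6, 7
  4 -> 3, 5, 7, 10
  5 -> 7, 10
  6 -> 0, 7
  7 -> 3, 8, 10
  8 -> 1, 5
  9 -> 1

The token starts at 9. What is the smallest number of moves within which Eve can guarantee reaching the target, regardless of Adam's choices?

A0 = {10}
A1: add {1} — 1 (Eve) has 1→10.
A2: add {8, 9} — 8 (Eve) has 8→1; 9 (Eve) has 9→1.
A3 = A2; e.g. 0 (Adam) can still go to 3. Fixed point.
9 enters the attractor at level 2, so Eve can force the target in 2 moves from there.

2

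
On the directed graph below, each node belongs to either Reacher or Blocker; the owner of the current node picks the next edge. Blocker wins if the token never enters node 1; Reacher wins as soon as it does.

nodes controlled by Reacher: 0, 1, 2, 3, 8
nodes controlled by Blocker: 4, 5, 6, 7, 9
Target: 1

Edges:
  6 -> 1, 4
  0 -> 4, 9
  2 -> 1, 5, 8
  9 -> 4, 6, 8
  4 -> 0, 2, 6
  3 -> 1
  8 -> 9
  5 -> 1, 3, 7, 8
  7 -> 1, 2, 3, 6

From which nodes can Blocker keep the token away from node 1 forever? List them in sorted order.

A0 = {1}
A1: add {2, 3} — 2 (Reacher) has 2→1; 3 (Reacher) has 3→1.
A2 = A1; e.g. 0 (Reacher) has no edge into A1. Fixed point.
Reacher's attractor = {1, 2, 3}; Blocker avoids the target exactly from the complement.

0, 4, 5, 6, 7, 8, 9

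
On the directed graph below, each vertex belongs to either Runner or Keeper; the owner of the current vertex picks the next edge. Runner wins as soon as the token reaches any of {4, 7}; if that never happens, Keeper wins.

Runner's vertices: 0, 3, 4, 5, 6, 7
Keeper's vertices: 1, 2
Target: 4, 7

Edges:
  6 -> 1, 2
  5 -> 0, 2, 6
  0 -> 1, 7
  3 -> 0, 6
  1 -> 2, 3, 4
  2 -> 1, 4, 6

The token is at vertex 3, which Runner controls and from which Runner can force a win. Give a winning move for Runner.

A0 = {4, 7}
A1: add {0} — 0 (Runner) has 0→7.
A2: add {3, 5} — 3 (Runner) has 3→0; 5 (Runner) has 5→0.
A3 = A2; e.g. 1 (Keeper) can still go to 2. Fixed point.
From 3, successor 0 is in the attractor (rank 1); the other successor 6 is not.

0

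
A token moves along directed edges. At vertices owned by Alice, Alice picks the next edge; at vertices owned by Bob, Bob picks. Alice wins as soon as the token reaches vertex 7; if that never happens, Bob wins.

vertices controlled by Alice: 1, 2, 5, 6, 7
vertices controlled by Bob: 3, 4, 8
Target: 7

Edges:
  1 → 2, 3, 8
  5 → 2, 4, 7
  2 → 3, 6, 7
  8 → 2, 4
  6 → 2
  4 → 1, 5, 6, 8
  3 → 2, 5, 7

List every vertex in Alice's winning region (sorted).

A0 = {7}
A1: add {2, 5} — 2 (Alice) has 2→7; 5 (Alice) has 5→7.
A2: add {1, 3, 6} — 1 (Alice) has 1→2; 3 (Bob): all of {2, 5, 7} already in; 6 (Alice) has 6→2.
A3 = A2; e.g. 4 (Bob) can still go to 8. Fixed point.
Alice's winning region = {1, 2, 3, 5, 6, 7}.

1, 2, 3, 5, 6, 7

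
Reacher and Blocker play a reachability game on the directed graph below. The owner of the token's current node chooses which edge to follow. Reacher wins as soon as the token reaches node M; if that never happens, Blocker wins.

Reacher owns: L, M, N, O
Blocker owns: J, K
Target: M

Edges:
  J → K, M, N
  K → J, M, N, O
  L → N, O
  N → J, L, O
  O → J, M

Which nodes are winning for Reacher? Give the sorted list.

L, M, N, O

A0 = {M}
A1: add {O} — O (Reacher) has O→M.
A2: add {L, N} — L (Reacher) has L→O; N (Reacher) has N→O.
A3 = A2; e.g. J (Blocker) can still go to K. Fixed point.
Reacher's winning region = {L, M, N, O}.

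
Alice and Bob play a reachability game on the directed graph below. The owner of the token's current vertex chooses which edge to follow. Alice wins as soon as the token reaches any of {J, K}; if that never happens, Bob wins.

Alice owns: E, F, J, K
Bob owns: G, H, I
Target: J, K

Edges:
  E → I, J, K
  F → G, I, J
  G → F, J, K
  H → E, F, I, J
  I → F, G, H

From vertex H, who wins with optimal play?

Bob

A0 = {J, K}
A1: add {E, F} — E (Alice) has E→J; F (Alice) has F→J.
A2: add {G} — G (Bob): all of {F, J, K} already in.
A3 = A2; e.g. H (Bob) can still go to I. Fixed point.
H never enters the attractor, so Bob can avoid the target forever.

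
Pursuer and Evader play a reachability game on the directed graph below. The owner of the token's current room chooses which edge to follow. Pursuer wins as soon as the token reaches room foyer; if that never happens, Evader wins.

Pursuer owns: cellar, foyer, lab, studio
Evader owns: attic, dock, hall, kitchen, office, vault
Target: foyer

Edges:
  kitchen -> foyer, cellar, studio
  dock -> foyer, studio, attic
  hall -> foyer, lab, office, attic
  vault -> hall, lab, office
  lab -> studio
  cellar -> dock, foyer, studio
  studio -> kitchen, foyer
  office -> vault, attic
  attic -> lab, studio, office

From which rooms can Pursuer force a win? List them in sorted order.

A0 = {foyer}
A1: add {cellar, studio} — cellar (Pursuer) has cellar→foyer; studio (Pursuer) has studio→foyer.
A2: add {kitchen, lab} — kitchen (Evader): all of {foyer, cellar, studio} already in; lab (Pursuer) has lab→studio.
A3 = A2; e.g. dock (Evader) can still go to attic. Fixed point.
Pursuer's winning region = {cellar, foyer, kitchen, lab, studio}.

cellar, foyer, kitchen, lab, studio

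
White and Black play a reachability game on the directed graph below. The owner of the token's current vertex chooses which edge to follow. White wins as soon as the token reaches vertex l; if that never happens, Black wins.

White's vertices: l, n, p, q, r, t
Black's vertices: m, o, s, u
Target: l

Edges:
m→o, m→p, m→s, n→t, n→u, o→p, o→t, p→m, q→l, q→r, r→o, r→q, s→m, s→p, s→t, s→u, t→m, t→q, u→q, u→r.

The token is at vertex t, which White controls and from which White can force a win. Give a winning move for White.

A0 = {l}
A1: add {q} — q (White) has q→l.
A2: add {r, t} — r (White) has r→q; t (White) has t→q.
A3: add {n, u} — n (White) has n→t; u (Black): all of {q, r} already in.
A4 = A3; e.g. m (Black) can still go to o. Fixed point.
From t, successor q is in the attractor (rank 1); the other successor m is not.

q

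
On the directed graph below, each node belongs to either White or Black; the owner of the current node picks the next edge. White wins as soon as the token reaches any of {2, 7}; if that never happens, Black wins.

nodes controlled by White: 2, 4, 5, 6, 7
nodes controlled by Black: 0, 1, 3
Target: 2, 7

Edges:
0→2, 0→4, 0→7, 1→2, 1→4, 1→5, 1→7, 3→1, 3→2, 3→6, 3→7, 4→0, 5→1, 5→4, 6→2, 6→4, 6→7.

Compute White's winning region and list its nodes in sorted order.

2, 6, 7

A0 = {2, 7}
A1: add {6} — 6 (White) has 6→2.
A2 = A1; e.g. 0 (Black) can still go to 4. Fixed point.
White's winning region = {2, 6, 7}.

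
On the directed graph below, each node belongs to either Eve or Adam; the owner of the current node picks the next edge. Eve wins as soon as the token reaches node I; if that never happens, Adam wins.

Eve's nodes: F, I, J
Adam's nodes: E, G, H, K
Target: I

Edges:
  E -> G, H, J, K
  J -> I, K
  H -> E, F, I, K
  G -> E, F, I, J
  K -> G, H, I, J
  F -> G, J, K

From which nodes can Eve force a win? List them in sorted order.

A0 = {I}
A1: add {J} — J (Eve) has J→I.
A2: add {F} — F (Eve) has F→J.
A3 = A2; e.g. E (Adam) can still go to G. Fixed point.
Eve's winning region = {F, I, J}.

F, I, J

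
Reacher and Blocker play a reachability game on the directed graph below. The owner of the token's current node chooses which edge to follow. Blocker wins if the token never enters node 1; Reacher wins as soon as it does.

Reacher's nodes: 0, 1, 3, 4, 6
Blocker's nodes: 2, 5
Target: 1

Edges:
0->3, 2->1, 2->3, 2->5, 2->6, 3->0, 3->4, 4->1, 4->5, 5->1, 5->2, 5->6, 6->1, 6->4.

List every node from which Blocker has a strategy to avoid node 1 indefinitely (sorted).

A0 = {1}
A1: add {4, 6} — 4 (Reacher) has 4→1; 6 (Reacher) has 6→1.
A2: add {3} — 3 (Reacher) has 3→4.
A3: add {0} — 0 (Reacher) has 0→3.
A4 = A3; e.g. 2 (Blocker) can still go to 5. Fixed point.
Reacher's attractor = {0, 1, 3, 4, 6}; Blocker avoids the target exactly from the complement.

2, 5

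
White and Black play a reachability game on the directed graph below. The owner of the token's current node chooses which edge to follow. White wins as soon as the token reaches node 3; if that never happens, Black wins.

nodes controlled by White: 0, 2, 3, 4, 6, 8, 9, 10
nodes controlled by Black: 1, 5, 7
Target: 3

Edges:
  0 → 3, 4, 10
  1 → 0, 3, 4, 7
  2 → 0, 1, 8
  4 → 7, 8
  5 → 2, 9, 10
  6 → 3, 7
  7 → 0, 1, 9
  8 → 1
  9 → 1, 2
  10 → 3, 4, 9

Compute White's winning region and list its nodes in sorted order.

A0 = {3}
A1: add {0, 6, 10} — 0 (White) has 0→3; 6 (White) has 6→3; 10 (White) has 10→3.
A2: add {2} — 2 (White) has 2→0.
A3: add {9} — 9 (White) has 9→2.
A4: add {5} — 5 (Black): all of {2, 9, 10} already in.
A5 = A4; e.g. 1 (Black) can still go to 4. Fixed point.
White's winning region = {0, 2, 3, 5, 6, 9, 10}.

0, 2, 3, 5, 6, 9, 10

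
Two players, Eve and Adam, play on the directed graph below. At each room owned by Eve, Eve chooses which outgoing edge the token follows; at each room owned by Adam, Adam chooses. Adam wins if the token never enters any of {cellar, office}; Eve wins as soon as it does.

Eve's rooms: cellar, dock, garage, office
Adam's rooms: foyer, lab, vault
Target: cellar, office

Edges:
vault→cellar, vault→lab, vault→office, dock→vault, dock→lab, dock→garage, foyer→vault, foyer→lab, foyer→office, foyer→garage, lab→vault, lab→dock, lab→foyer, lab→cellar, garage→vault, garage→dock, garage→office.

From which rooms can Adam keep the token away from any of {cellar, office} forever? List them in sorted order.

A0 = {cellar, office}
A1: add {garage} — garage (Eve) has garage→office.
A2: add {dock} — dock (Eve) has dock→garage.
A3 = A2; e.g. vault (Adam) can still go to lab. Fixed point.
Eve's attractor = {cellar, dock, garage, office}; Adam avoids the target exactly from the complement.

foyer, lab, vault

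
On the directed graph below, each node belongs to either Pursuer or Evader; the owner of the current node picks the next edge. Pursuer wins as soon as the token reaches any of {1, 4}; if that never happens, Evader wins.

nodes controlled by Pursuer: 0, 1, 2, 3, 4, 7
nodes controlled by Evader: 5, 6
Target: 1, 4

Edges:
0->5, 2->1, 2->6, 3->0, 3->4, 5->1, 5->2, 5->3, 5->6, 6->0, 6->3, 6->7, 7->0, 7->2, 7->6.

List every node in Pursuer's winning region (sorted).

1, 2, 3, 4, 7

A0 = {1, 4}
A1: add {2, 3} — 2 (Pursuer) has 2→1; 3 (Pursuer) has 3→4.
A2: add {7} — 7 (Pursuer) has 7→2.
A3 = A2; e.g. 0 (Pursuer) has no edge into A2. Fixed point.
Pursuer's winning region = {1, 2, 3, 4, 7}.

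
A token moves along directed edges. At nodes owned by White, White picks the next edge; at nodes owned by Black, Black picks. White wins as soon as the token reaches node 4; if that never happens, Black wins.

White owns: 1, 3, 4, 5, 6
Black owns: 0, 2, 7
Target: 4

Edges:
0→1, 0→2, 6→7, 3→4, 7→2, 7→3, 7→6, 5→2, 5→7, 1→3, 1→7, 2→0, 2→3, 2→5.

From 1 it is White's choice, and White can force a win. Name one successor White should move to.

A0 = {4}
A1: add {3} — 3 (White) has 3→4.
A2: add {1} — 1 (White) has 1→3.
A3 = A2; e.g. 0 (Black) can still go to 2. Fixed point.
From 1, successor 3 is in the attractor (rank 1); the other successor 7 is not.

3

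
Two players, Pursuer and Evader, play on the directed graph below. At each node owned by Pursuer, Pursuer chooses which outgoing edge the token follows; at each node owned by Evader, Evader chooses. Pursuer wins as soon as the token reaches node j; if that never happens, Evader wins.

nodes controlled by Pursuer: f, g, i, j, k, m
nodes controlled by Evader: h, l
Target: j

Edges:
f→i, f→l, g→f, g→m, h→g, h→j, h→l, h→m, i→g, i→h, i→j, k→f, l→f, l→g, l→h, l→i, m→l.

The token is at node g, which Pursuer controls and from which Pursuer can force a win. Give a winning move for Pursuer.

A0 = {j}
A1: add {i} — i (Pursuer) has i→j.
A2: add {f} — f (Pursuer) has f→i.
A3: add {g, k} — g (Pursuer) has g→f; k (Pursuer) has k→f.
A4 = A3; e.g. h (Evader) can still go to l. Fixed point.
From g, successor f is in the attractor (rank 2); the other successor m is not.

f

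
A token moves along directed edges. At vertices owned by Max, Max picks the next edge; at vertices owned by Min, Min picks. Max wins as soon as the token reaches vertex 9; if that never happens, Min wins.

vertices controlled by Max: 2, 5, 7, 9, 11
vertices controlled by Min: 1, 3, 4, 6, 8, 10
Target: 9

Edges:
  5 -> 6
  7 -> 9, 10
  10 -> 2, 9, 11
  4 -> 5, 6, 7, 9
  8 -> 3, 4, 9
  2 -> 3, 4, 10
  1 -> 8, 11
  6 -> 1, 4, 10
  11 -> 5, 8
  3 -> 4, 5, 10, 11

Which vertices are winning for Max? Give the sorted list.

A0 = {9}
A1: add {7} — 7 (Max) has 7→9.
A2 = A1; e.g. 1 (Min) can still go to 8. Fixed point.
Max's winning region = {7, 9}.

7, 9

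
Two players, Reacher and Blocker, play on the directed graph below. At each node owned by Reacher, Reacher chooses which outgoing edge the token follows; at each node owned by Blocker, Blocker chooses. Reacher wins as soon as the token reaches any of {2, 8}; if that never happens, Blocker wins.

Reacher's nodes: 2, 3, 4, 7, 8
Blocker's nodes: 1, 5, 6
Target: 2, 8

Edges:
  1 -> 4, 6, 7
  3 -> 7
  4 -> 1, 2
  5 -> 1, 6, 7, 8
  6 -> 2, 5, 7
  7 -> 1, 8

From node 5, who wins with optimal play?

A0 = {2, 8}
A1: add {4, 7} — 4 (Reacher) has 4→2; 7 (Reacher) has 7→8.
A2: add {3} — 3 (Reacher) has 3→7.
A3 = A2; e.g. 1 (Blocker) can still go to 6. Fixed point.
5 never enters the attractor, so Blocker can avoid the target forever.

Blocker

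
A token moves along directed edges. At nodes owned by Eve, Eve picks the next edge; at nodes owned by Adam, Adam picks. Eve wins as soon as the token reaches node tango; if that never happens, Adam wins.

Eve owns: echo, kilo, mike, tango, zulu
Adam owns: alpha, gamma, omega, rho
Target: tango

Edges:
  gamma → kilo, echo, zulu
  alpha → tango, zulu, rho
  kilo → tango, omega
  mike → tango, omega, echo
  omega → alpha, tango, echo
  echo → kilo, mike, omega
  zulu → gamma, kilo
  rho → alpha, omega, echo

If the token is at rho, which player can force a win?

A0 = {tango}
A1: add {kilo, mike} — kilo (Eve) has kilo→tango; mike (Eve) has mike→tango.
A2: add {echo, zulu} — echo (Eve) has echo→kilo; zulu (Eve) has zulu→kilo.
A3: add {gamma} — gamma (Adam): all of {kilo, echo, zulu} already in.
A4 = A3; e.g. alpha (Adam) can still go to rho. Fixed point.
rho never enters the attractor, so Adam can avoid the target forever.

Adam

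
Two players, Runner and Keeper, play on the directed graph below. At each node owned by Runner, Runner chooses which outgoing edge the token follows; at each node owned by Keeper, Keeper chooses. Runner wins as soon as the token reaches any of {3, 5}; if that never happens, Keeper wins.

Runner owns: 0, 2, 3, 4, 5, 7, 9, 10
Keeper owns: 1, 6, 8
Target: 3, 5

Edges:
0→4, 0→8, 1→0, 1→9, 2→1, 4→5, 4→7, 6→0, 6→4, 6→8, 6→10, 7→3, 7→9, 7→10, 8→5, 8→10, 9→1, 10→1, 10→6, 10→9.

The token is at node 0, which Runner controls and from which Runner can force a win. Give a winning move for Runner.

A0 = {3, 5}
A1: add {4, 7} — 4 (Runner) has 4→5; 7 (Runner) has 7→3.
A2: add {0} — 0 (Runner) has 0→4.
A3 = A2; e.g. 1 (Keeper) can still go to 9. Fixed point.
From 0, successor 4 is in the attractor (rank 1); the other successor 8 is not.

4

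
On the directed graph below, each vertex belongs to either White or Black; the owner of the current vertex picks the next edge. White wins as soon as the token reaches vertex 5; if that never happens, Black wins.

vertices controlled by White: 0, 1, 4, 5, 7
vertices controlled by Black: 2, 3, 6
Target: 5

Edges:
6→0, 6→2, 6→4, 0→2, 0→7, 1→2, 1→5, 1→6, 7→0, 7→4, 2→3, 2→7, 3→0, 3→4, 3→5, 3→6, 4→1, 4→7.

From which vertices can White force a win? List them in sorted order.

0, 1, 4, 5, 7

A0 = {5}
A1: add {1} — 1 (White) has 1→5.
A2: add {4} — 4 (White) has 4→1.
A3: add {7} — 7 (White) has 7→4.
A4: add {0} — 0 (White) has 0→7.
A5 = A4; e.g. 2 (Black) can still go to 3. Fixed point.
White's winning region = {0, 1, 4, 5, 7}.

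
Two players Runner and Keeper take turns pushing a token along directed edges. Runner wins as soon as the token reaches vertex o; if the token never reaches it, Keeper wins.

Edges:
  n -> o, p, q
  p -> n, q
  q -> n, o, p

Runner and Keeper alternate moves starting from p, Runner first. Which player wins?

Track states (vertex, player-to-move).
A0 = {(o,Runner), (o,Keeper)}
A1: add {(n,Runner), (q,Runner)}.
A2: add {(p,Keeper)}.
A3 = A2; e.g. (n,Keeper) stays out. (p,Runner) never enters ⇒ Keeper avoids the target.

Keeper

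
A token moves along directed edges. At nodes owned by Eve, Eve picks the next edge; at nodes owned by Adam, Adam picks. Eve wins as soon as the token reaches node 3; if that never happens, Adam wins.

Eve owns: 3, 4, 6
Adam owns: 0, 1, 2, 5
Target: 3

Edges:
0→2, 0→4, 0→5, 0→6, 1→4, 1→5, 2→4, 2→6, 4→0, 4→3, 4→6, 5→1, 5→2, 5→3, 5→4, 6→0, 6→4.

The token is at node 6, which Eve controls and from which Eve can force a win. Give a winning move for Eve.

A0 = {3}
A1: add {4} — 4 (Eve) has 4→3.
A2: add {6} — 6 (Eve) has 6→4.
A3: add {2} — 2 (Adam): all of {4, 6} already in.
A4 = A3; e.g. 0 (Adam) can still go to 5. Fixed point.
From 6, successor 4 is in the attractor (rank 1); the other successor 0 is not.

4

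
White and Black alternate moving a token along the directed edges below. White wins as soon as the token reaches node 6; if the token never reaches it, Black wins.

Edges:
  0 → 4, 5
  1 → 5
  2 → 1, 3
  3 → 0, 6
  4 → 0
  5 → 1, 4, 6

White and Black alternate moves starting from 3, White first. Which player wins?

Track states (vertex, player-to-move).
A0 = {(6,White), (6,Black)}
A1: add {(3,White), (5,White)}.
(3,White) ∈ A1 ⇒ White forces the target.

White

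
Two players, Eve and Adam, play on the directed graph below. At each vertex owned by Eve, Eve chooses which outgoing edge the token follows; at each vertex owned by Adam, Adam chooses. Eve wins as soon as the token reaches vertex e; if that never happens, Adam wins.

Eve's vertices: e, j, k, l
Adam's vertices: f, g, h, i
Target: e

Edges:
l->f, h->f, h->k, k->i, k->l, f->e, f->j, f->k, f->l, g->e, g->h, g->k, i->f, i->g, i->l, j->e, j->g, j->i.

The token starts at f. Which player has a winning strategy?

A0 = {e}
A1: add {j} — j (Eve) has j→e.
A2 = A1; e.g. f (Adam) can still go to k. Fixed point.
f never enters the attractor, so Adam can avoid the target forever.

Adam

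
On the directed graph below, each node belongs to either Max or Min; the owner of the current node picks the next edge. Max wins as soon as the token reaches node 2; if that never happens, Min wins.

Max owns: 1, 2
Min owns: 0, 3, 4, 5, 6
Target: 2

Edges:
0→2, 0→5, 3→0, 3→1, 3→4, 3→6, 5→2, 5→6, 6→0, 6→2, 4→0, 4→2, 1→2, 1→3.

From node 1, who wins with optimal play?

Max

A0 = {2}
A1: add {1} — 1 (Max) has 1→2.
A2 = A1; e.g. 0 (Min) can still go to 5. Fixed point.
1 ∈ A1, so Max can force the target.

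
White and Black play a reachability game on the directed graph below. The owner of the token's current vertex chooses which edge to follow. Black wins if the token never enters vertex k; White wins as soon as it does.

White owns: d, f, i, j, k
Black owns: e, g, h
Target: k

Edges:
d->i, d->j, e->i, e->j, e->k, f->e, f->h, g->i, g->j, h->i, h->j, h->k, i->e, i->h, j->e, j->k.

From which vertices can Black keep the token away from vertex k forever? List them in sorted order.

e, f, g, h, i

A0 = {k}
A1: add {j} — j (White) has j→k.
A2: add {d} — d (White) has d→j.
A3 = A2; e.g. e (Black) can still go to i. Fixed point.
White's attractor = {d, j, k}; Black avoids the target exactly from the complement.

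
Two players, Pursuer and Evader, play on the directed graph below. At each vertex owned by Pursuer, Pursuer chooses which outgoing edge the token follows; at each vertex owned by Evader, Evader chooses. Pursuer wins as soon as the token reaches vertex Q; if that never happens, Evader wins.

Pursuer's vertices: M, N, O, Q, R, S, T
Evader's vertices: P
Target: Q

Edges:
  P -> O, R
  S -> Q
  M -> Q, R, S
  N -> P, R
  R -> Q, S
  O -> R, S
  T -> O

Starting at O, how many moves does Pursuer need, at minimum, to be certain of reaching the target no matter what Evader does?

A0 = {Q}
A1: add {M, R, S} — M (Pursuer) has M→Q; R (Pursuer) has R→Q; S (Pursuer) has S→Q.
A2: add {N, O} — N (Pursuer) has N→R; O (Pursuer) has O→R.
O enters the attractor at level 2, so Pursuer can force the target in 2 moves from there.

2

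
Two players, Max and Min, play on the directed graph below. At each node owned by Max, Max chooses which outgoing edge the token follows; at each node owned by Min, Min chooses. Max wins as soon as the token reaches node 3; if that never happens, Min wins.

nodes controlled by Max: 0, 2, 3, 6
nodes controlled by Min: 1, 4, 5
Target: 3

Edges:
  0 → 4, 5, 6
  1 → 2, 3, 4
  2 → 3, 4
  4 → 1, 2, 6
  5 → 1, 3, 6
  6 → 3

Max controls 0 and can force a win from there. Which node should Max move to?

6

A0 = {3}
A1: add {2, 6} — 2 (Max) has 2→3; 6 (Max) has 6→3.
A2: add {0} — 0 (Max) has 0→6.
A3 = A2; e.g. 1 (Min) can still go to 4. Fixed point.
From 0, successor 6 is in the attractor (rank 1); the other successors 4, 5 are not.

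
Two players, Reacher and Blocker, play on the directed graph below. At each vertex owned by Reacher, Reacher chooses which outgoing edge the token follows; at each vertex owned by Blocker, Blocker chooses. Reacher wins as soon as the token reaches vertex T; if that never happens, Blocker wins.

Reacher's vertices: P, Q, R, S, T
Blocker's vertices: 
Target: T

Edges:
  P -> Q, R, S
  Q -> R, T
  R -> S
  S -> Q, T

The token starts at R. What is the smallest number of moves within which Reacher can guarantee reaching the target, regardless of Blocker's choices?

A0 = {T}
A1: add {Q, S} — Q (Reacher) has Q→T; S (Reacher) has S→T.
A2: add {P, R} — P (Reacher) has P→Q; R (Reacher) has R→S.
A2 = all vertices. Fixed point.
R enters the attractor at level 2, so Reacher can force the target in 2 moves from there.

2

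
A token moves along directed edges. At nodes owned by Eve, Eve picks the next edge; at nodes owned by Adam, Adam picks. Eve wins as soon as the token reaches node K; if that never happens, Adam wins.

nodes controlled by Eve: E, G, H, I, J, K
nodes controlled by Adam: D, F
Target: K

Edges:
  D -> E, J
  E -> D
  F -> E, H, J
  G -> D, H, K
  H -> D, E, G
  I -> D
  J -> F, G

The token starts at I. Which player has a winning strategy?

Adam

A0 = {K}
A1: add {G} — G (Eve) has G→K.
A2: add {H, J} — H (Eve) has H→G; J (Eve) has J→G.
A3 = A2; e.g. D (Adam) can still go to E. Fixed point.
I never enters the attractor, so Adam can avoid the target forever.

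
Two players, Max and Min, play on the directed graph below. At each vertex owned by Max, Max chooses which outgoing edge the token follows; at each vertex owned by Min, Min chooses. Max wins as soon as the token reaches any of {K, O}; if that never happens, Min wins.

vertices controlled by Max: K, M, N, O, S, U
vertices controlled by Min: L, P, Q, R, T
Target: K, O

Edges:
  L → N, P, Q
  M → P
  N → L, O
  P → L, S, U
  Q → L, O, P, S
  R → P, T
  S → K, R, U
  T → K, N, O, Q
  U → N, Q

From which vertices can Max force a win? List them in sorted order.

A0 = {K, O}
A1: add {N, S} — N (Max) has N→O; S (Max) has S→K.
A2: add {U} — U (Max) has U→N.
A3 = A2; e.g. L (Min) can still go to P. Fixed point.
Max's winning region = {K, N, O, S, U}.

K, N, O, S, U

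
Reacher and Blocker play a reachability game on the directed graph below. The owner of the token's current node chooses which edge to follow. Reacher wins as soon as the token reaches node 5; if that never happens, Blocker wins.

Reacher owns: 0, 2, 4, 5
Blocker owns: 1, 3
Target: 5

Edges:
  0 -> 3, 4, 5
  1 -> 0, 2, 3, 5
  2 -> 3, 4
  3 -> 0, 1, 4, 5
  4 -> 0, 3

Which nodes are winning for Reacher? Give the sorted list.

0, 2, 4, 5

A0 = {5}
A1: add {0} — 0 (Reacher) has 0→5.
A2: add {4} — 4 (Reacher) has 4→0.
A3: add {2} — 2 (Reacher) has 2→4.
A4 = A3; e.g. 1 (Blocker) can still go to 3. Fixed point.
Reacher's winning region = {0, 2, 4, 5}.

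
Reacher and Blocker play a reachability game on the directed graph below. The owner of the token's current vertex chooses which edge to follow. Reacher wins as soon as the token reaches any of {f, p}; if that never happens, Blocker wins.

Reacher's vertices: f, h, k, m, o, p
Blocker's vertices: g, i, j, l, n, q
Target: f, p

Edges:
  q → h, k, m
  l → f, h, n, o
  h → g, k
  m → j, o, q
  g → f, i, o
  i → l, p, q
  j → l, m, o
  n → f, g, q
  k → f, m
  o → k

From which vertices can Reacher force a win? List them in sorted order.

A0 = {f, p}
A1: add {k} — k (Reacher) has k→f.
A2: add {h, o} — h (Reacher) has h→k; o (Reacher) has o→k.
A3: add {m} — m (Reacher) has m→o.
A4: add {q} — q (Blocker): all of {h, k, m} already in.
A5 = A4; e.g. g (Blocker) can still go to i. Fixed point.
Reacher's winning region = {f, h, k, m, o, p, q}.

f, h, k, m, o, p, q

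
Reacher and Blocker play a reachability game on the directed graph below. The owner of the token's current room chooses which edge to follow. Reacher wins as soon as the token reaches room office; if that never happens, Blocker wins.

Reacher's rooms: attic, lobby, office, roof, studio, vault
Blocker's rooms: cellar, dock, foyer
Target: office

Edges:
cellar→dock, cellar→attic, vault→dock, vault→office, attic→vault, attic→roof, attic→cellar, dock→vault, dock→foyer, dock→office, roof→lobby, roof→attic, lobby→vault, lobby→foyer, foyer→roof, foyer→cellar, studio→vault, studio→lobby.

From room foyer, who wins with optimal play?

Blocker

A0 = {office}
A1: add {vault} — vault (Reacher) has vault→office.
A2: add {attic, lobby, studio} — lobby (Reacher) has lobby→vault; studio (Reacher) has studio→vault; attic (Reacher) has attic→vault.
A3: add {roof} — roof (Reacher) has roof→lobby.
A4 = A3; e.g. dock (Blocker) can still go to foyer. Fixed point.
foyer never enters the attractor, so Blocker can avoid the target forever.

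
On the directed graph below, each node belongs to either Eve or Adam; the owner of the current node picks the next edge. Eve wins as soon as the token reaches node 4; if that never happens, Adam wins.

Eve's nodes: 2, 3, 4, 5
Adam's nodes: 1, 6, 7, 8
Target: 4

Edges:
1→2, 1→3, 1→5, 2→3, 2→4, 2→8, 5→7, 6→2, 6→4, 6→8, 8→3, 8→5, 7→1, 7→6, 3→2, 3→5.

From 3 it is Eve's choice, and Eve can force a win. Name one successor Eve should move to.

A0 = {4}
A1: add {2} — 2 (Eve) has 2→4.
A2: add {3} — 3 (Eve) has 3→2.
A3 = A2; e.g. 1 (Adam) can still go to 5. Fixed point.
From 3, successor 2 is in the attractor (rank 1); the other successor 5 is not.

2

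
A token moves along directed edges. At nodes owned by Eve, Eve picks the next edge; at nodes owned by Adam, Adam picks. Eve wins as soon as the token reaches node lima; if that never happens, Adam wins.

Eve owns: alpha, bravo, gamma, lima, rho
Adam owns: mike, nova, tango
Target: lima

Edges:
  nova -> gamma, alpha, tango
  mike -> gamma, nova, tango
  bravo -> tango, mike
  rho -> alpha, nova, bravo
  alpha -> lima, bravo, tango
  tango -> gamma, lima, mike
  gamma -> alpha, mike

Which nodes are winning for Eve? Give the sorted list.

alpha, gamma, lima, rho

A0 = {lima}
A1: add {alpha} — alpha (Eve) has alpha→lima.
A2: add {gamma, rho} — gamma (Eve) has gamma→alpha; rho (Eve) has rho→alpha.
A3 = A2; e.g. nova (Adam) can still go to tango. Fixed point.
Eve's winning region = {alpha, gamma, lima, rho}.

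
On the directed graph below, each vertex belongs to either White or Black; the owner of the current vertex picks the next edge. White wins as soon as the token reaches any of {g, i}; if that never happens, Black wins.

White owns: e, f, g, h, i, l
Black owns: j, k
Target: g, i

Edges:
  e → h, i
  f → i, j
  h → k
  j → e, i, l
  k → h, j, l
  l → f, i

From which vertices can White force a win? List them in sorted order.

e, f, g, i, j, l

A0 = {g, i}
A1: add {e, f, l} — e (White) has e→i; f (White) has f→i; l (White) has l→i.
A2: add {j} — j (Black): all of {e, i, l} already in.
A3 = A2; e.g. h (White) has no edge into A2. Fixed point.
White's winning region = {e, f, g, i, j, l}.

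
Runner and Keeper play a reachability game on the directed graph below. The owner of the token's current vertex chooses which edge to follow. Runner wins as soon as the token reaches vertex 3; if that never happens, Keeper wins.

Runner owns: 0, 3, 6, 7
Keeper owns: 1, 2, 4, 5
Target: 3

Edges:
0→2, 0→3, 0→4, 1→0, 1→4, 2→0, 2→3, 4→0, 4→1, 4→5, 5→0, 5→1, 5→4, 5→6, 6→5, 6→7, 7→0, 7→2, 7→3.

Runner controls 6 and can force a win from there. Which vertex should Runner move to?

7

A0 = {3}
A1: add {0, 7} — 0 (Runner) has 0→3; 7 (Runner) has 7→3.
A2: add {2, 6} — 2 (Keeper): all of {0, 3} already in; 6 (Runner) has 6→7.
A3 = A2; e.g. 1 (Keeper) can still go to 4. Fixed point.
From 6, successor 7 is in the attractor (rank 1); the other successor 5 is not.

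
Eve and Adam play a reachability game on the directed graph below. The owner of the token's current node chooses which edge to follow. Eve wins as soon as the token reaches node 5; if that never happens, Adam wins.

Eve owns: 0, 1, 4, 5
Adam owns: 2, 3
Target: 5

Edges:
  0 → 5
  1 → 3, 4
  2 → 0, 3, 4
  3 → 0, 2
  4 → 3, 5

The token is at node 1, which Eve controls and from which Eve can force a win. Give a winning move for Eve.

A0 = {5}
A1: add {0, 4} — 0 (Eve) has 0→5; 4 (Eve) has 4→5.
A2: add {1} — 1 (Eve) has 1→4.
A3 = A2; e.g. 2 (Adam) can still go to 3. Fixed point.
From 1, successor 4 is in the attractor (rank 1); the other successor 3 is not.

4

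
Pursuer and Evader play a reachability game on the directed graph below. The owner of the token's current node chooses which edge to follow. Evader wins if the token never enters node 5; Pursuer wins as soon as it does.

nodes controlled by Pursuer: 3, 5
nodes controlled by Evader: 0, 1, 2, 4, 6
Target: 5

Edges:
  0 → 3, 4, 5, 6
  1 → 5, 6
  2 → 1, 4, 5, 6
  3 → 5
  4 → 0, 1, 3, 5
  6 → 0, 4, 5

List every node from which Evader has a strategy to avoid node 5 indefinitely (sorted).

0, 1, 2, 4, 6

A0 = {5}
A1: add {3} — 3 (Pursuer) has 3→5.
A2 = A1; e.g. 0 (Evader) can still go to 4. Fixed point.
Pursuer's attractor = {3, 5}; Evader avoids the target exactly from the complement.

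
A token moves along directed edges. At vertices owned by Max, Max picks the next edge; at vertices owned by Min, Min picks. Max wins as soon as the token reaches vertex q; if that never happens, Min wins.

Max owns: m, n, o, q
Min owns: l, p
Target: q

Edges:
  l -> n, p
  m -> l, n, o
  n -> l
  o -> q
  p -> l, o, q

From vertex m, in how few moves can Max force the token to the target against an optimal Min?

A0 = {q}
A1: add {o} — o (Max) has o→q.
A2: add {m} — m (Max) has m→o.
A3 = A2; e.g. l (Min) can still go to n. Fixed point.
m enters the attractor at level 2, so Max can force the target in 2 moves from there.

2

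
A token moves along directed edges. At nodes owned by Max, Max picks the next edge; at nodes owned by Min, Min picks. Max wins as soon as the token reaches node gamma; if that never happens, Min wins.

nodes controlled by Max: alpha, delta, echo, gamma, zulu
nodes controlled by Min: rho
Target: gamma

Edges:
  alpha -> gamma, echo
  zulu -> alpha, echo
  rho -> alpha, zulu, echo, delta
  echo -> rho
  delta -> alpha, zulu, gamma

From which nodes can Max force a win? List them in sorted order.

A0 = {gamma}
A1: add {alpha, delta} — alpha (Max) has alpha→gamma; delta (Max) has delta→gamma.
A2: add {zulu} — zulu (Max) has zulu→alpha.
A3 = A2; e.g. rho (Min) can still go to echo. Fixed point.
Max's winning region = {alpha, delta, gamma, zulu}.

alpha, delta, gamma, zulu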